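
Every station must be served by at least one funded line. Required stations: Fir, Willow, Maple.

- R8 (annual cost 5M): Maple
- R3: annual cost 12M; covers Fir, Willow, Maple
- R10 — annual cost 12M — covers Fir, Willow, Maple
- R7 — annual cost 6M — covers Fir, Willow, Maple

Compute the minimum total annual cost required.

6

This is an integer covering problem.
R7 alone covers Fir, Willow, Maple — every station.
Total annual cost: 6.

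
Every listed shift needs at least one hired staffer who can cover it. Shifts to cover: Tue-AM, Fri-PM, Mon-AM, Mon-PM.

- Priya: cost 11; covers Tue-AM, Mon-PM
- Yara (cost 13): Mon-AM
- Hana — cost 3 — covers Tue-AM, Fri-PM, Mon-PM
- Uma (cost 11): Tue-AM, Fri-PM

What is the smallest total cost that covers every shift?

Choose Yara and Hana: together they cover Tue-AM, Fri-PM, Mon-AM, Mon-PM — every shift.
Total cost: 13 + 3 = 16.
No cover costs less than 16.

16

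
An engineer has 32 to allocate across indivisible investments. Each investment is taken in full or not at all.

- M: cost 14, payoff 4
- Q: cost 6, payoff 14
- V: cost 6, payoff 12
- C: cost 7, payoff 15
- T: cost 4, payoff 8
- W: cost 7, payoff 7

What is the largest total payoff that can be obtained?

56

Q + V + C + T + W: cost 6 + 6 + 7 + 4 + 7 = 30 ≤ 32, payoff 14 + 12 + 15 + 8 + 7 = 56.
Q + V + C + T: cost 6 + 6 + 7 + 4 = 23 ≤ 32, payoff 14 + 12 + 15 + 8 = 49.
Best is Q, V, C, T, and W with total payoff 56.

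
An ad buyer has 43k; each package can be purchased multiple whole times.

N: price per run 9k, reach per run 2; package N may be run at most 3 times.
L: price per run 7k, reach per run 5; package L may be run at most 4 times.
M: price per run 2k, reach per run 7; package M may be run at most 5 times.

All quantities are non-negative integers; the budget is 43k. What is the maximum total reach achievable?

55

4×L and 5×M: price 38 ≤ 43, reach 4·5 + 5·7 = 55.
1×N, 3×L, and 5×M: price 40 ≤ 43, reach 1·2 + 3·5 + 5·7 = 52.
Best is 55.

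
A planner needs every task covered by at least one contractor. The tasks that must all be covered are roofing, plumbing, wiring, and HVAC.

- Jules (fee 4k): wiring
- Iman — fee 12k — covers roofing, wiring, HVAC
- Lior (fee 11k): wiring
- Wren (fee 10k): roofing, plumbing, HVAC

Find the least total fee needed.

14

Choose Jules and Wren: together they cover roofing, plumbing, wiring, HVAC — every task.
Total fee: 4 + 10 = 14.
No cover costs less than 14.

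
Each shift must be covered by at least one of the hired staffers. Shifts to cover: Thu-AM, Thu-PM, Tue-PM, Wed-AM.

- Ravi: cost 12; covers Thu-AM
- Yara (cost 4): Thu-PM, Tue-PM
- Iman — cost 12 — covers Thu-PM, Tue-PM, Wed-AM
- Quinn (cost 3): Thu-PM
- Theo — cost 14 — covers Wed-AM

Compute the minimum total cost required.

The greedy cost-per-new-shift heuristic would pick Yara, Ravi, and Iman for 28, but a cheaper cover exists.
Choose Ravi and Iman: together they cover Thu-AM, Thu-PM, Tue-PM, Wed-AM — every shift.
Total cost: 12 + 12 = 24.
No cover costs less than 24.

24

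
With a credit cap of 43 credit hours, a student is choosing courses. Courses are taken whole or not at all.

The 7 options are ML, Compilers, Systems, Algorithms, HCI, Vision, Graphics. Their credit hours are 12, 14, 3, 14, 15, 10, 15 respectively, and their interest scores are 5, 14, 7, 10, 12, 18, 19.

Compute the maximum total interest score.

58

Take Compilers, Systems, Vision, and Graphics: credit hours 14 + 3 + 10 + 15 = 42 ≤ 43, interest score 14 + 7 + 18 + 19 = 58.
No other feasible combination does better.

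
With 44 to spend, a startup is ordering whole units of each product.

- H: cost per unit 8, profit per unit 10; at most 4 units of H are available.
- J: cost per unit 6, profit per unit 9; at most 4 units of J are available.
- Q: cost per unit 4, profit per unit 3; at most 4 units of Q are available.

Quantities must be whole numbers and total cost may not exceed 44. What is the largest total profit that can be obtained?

59

J has the best ratio (9/6); taking only J gives at most 4×9 = 36 (stopped by the supply cap of 4).
Mixing does better — 2×H, 4×J, and 1×Q: cost 44 ≤ 44, profit 2·10 + 4·9 + 1·3 = 59.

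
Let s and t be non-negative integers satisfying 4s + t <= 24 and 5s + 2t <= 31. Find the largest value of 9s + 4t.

61

Relaxing integrality, the LP optimum is 62.00 at (s,t) = (0, 15.5), which is not an integer point.
(s,t)=(1,13): 4·1+1·13=17≤24, 5·1+2·13=31≤31, objective 61.
(s,t)=(0,15): 4·0+1·15=15≤24, 5·0+2·15=30≤31, objective 60.
Maximum is 61 at (s,t)=(1,13).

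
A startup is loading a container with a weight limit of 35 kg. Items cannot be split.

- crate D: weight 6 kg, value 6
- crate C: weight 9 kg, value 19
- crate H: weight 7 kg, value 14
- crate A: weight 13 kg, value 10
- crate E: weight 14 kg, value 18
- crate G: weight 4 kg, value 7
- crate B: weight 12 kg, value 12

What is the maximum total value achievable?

58

crate C + crate H + crate G + crate B: weight 9 + 7 + 4 + 12 = 32 ≤ 35, value 19 + 14 + 7 + 12 = 52.
crate C + crate H + crate E + crate G: weight 9 + 7 + 14 + 4 = 34 ≤ 35, value 19 + 14 + 18 + 7 = 58.
crate C + crate H + crate E: weight 9 + 7 + 14 = 30 ≤ 35, value 19 + 14 + 18 = 51.
Best is crate C, crate H, crate E, and crate G with total value 58.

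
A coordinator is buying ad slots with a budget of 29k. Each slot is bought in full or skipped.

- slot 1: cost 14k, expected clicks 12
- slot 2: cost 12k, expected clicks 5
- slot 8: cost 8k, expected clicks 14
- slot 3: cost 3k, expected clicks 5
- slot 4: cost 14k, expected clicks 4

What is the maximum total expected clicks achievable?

slot 1 + slot 8 + slot 3: cost 14 + 8 + 3 = 25 ≤ 29, expected clicks 12 + 14 + 5 = 31.
slot 2 + slot 8 + slot 3: cost 12 + 8 + 3 = 23 ≤ 29, expected clicks 5 + 14 + 5 = 24.
slot 1 + slot 8: cost 14 + 8 = 22 ≤ 29, expected clicks 12 + 14 = 26.
Best is slot 1, slot 8, and slot 3 with total expected clicks 31.

31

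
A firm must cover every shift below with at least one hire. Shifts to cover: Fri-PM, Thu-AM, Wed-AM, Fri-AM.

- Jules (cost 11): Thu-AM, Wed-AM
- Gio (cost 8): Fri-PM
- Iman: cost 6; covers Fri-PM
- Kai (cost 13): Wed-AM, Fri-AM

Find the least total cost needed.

Choose Jules, Iman, and Kai: together they cover Fri-PM, Thu-AM, Wed-AM, Fri-AM — every shift.
Total cost: 11 + 6 + 13 = 30.

30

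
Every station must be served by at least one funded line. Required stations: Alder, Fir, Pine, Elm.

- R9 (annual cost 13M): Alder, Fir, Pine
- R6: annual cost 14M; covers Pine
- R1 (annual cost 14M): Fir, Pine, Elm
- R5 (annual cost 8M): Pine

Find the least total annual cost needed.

27

This is a weighted set-cover instance.
Choose R9 and R1: together they cover Alder, Fir, Pine, Elm — every station.
Total annual cost: 13 + 14 = 27.
No cover costs less than 27.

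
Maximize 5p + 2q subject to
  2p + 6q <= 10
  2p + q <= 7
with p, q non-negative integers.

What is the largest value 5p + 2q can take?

Relaxing integrality, the LP optimum is 17.50 at (p,q) = (3.5, 0), which is not an integer point.
(p,q)=(3,0): 2·3+6·0=6≤10, 2·3+1·0=6≤7, objective 15.
(p,q)=(2,1): 2·2+6·1=10≤10, 2·2+1·1=5≤7, objective 12.
(p,q)=(2,0): 2·2+6·0=4≤10, 2·2+1·0=4≤7, objective 10.
No feasible integer point exceeds 15.

15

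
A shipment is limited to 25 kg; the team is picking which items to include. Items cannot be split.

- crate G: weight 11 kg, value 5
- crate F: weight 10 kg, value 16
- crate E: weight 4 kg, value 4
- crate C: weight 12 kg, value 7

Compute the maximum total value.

25

Allowing fractional choices, the relaxed optimum would be about 26.4, but items are indivisible.
crate F + crate C: weight 10 + 12 = 22 ≤ 25, value 16 + 7 = 23.
crate G + crate F + crate E: weight 11 + 10 + 4 = 25 ≤ 25, value 5 + 16 + 4 = 25.
Best is crate G, crate F, and crate E with total value 25.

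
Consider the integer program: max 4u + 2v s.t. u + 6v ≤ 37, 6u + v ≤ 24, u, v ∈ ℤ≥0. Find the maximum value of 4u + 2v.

(u,v)=(3,5): 1·3+6·5=33≤37, 6·3+1·5=23≤24, objective 22.
(u,v)=(3,4): 1·3+6·4=27≤37, 6·3+1·4=22≤24, objective 20.
The best lattice point is (3,5), giving 22.

22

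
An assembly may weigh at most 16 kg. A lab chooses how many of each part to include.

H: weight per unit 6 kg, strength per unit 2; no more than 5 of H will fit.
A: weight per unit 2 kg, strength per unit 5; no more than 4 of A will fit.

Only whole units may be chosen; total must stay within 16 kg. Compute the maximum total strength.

4×A: weight 8 ≤ 16, strength 4·5 = 20.
1×H and 4×A: weight 14 ≤ 16, strength 1·2 + 4·5 = 22.
Best is 22.

22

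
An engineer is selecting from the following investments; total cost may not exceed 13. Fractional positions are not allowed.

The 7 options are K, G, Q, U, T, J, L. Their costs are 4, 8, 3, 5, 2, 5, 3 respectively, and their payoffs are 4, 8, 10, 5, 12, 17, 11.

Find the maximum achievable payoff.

Take Q, T, J, and L: cost 3 + 2 + 5 + 3 = 13 ≤ 13, payoff 10 + 12 + 17 + 11 = 50.
No other feasible combination does better.

50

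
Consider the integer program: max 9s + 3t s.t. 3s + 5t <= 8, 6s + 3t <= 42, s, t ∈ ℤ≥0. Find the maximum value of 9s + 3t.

18

(s,t)=(2,0): 3·2+5·0=6≤8, 6·2+3·0=12≤42, objective 18.
(s,t)=(1,1): 3·1+5·1=8≤8, 6·1+3·1=9≤42, objective 12.
No feasible integer point exceeds 18.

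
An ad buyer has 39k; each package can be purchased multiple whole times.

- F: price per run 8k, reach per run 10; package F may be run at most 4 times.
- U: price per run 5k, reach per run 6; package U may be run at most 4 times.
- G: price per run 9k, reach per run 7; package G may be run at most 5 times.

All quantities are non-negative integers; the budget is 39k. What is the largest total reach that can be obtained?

This is a bounded integer knapsack.
Take 3×F and 3×U: price 39 ≤ 39, reach 3·10 + 3·6 = 48.
No other integer combination yields more.

48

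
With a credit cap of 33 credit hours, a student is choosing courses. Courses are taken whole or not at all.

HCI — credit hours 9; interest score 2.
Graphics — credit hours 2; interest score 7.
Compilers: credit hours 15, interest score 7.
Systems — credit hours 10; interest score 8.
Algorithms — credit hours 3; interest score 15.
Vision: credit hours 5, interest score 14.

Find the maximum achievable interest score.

46

Allowing fractional choices, the relaxed optimum would be about 50.1, but courses are indivisible.
Compilers + Systems + Algorithms + Vision: credit hours 15 + 10 + 3 + 5 = 33 ≤ 33, interest score 7 + 8 + 15 + 14 = 44.
Graphics + Systems + Algorithms + Vision: credit hours 2 + 10 + 3 + 5 = 20 ≤ 33, interest score 7 + 8 + 15 + 14 = 44.
HCI + Graphics + Systems + Algorithms + Vision: credit hours 9 + 2 + 10 + 3 + 5 = 29 ≤ 33, interest score 2 + 7 + 8 + 15 + 14 = 46.
Best is HCI, Graphics, Systems, Algorithms, and Vision with total interest score 46.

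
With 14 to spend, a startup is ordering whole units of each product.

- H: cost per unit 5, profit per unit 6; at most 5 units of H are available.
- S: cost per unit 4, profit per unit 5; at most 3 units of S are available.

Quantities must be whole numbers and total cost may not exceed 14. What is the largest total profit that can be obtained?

17

This is a bounded integer knapsack.
1×H and 2×S: cost 13 ≤ 14, profit 1·6 + 2·5 = 16.
2×H and 1×S: cost 14 ≤ 14, profit 2·6 + 1·5 = 17.
Best is 17.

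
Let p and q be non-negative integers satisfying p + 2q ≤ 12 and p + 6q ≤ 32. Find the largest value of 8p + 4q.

(p,q)=(12,0): 1·12+2·0=12≤12, 1·12+6·0=12≤32, objective 96.
(p,q)=(11,0): 1·11+2·0=11≤12, 1·11+6·0=11≤32, objective 88.
No feasible integer point exceeds 96.

96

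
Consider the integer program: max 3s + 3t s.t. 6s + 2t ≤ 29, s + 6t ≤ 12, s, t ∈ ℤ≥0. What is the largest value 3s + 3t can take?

15

(s,t)=(4,1): 6·4+2·1=26≤29, 1·4+6·1=10≤12, objective 15.
(s,t)=(3,1): 6·3+2·1=20≤29, 1·3+6·1=9≤12, objective 12.
(s,t)=(4,0): 6·4+2·0=24≤29, 1·4+6·0=4≤12, objective 12.
Maximum is 15 at (s,t)=(4,1).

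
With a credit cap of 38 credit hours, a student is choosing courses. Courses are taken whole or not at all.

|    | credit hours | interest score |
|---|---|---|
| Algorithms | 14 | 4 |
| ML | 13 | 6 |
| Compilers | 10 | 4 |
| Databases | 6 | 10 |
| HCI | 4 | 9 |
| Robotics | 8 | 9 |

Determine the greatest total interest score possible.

34

This is an integer program with binary decision variables.
Take ML, Databases, HCI, and Robotics: credit hours 13 + 6 + 4 + 8 = 31 ≤ 38, interest score 6 + 10 + 9 + 9 = 34.
No other feasible combination does better.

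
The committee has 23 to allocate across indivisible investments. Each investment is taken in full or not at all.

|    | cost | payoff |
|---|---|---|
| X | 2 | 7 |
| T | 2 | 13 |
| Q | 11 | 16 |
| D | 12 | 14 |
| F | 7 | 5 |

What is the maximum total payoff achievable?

X + T + Q: cost 2 + 2 + 11 = 15 ≤ 23, payoff 7 + 13 + 16 = 36.
X + T + D + F: cost 2 + 2 + 12 + 7 = 23 ≤ 23, payoff 7 + 13 + 14 + 5 = 39.
X + T + Q + F: cost 2 + 2 + 11 + 7 = 22 ≤ 23, payoff 7 + 13 + 16 + 5 = 41.
Best is X, T, Q, and F with total payoff 41.

41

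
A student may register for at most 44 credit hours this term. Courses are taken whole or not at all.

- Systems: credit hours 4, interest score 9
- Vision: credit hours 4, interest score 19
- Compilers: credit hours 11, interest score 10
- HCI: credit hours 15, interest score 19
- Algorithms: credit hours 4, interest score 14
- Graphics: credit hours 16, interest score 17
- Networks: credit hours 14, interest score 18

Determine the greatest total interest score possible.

79

Systems + Vision + Algorithms + Graphics + Networks: credit hours 4 + 4 + 4 + 16 + 14 = 42 ≤ 44, interest score 9 + 19 + 14 + 17 + 18 = 77.
Systems + Vision + HCI + Algorithms + Networks: credit hours 4 + 4 + 15 + 4 + 14 = 41 ≤ 44, interest score 9 + 19 + 19 + 14 + 18 = 79.
Systems + Vision + HCI + Algorithms + Graphics: credit hours 4 + 4 + 15 + 4 + 16 = 43 ≤ 44, interest score 9 + 19 + 19 + 14 + 17 = 78.
Best is Systems, Vision, HCI, Algorithms, and Networks with total interest score 79.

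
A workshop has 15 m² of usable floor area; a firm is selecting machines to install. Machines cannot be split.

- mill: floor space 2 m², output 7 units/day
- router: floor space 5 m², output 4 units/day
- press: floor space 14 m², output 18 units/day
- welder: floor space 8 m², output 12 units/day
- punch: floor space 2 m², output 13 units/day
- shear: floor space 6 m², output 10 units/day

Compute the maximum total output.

34

Allowing fractional choices, the relaxed optimum would be about 37.5, but machines are indivisible.
mill + router + punch + shear: floor space 2 + 5 + 2 + 6 = 15 ≤ 15, output 7 + 4 + 13 + 10 = 34.
mill + welder + punch: floor space 2 + 8 + 2 = 12 ≤ 15, output 7 + 12 + 13 = 32.
mill + punch + shear: floor space 2 + 2 + 6 = 10 ≤ 15, output 7 + 13 + 10 = 30.
Best is mill, router, punch, and shear with total output 34.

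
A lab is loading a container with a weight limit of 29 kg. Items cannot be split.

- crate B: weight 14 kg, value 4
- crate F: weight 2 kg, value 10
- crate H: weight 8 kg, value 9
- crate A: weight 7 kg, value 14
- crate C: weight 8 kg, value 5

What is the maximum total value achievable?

Allowing fractional choices, the relaxed optimum would be about 39.1, but items are indivisible.
crate F + crate H + crate A: weight 2 + 8 + 7 = 17 ≤ 29, value 10 + 9 + 14 = 33.
crate F + crate H + crate A + crate C: weight 2 + 8 + 7 + 8 = 25 ≤ 29, value 10 + 9 + 14 + 5 = 38.
Best is crate F, crate H, crate A, and crate C with total value 38.

38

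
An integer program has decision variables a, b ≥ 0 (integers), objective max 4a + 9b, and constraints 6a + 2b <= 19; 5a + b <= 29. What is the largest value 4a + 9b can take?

Relaxing integrality, the LP optimum is 85.50 at (a,b) = (0, 9.5), which is not an integer point.
(a,b)=(0,9): 6·0+2·9=18≤19, 5·0+1·9=9≤29, objective 81.
(a,b)=(0,8): 6·0+2·8=16≤19, 5·0+1·8=8≤29, objective 72.
Maximum is 81 at (a,b)=(0,9).

81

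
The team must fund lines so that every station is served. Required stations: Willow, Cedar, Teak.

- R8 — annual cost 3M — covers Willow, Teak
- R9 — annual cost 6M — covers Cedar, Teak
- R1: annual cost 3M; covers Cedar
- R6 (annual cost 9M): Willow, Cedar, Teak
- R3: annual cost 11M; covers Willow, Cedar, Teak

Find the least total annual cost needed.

Choose R8 and R1: together they cover Willow, Cedar, Teak — every station.
Total annual cost: 3 + 3 = 6.
No cover costs less than 6.

6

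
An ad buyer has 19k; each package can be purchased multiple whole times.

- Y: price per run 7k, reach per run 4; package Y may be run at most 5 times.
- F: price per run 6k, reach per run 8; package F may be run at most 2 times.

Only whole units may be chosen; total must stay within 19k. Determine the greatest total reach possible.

20

This is a bounded integer knapsack.
2×F: price 12 ≤ 19, reach 2·8 = 16.
1×Y and 2×F: price 19 ≤ 19, reach 1·4 + 2·8 = 20.
Best is 20.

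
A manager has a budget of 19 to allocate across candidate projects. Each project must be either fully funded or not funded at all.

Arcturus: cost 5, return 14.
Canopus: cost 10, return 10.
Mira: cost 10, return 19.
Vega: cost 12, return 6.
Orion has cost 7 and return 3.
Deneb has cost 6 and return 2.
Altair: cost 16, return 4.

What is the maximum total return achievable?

33

This is an integer program with binary decision variables.
Take Arcturus and Mira: cost 5 + 10 = 15 ≤ 19, return 14 + 19 = 33.
No other feasible combination does better.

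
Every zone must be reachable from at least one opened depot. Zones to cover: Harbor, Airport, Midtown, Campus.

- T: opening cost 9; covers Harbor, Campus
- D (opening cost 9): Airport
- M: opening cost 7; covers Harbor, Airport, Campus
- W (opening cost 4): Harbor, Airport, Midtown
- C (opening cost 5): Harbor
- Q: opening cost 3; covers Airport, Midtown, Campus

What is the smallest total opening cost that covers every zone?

7

Choose W and Q: together they cover Harbor, Airport, Midtown, Campus — every zone.
Total opening cost: 4 + 3 = 7.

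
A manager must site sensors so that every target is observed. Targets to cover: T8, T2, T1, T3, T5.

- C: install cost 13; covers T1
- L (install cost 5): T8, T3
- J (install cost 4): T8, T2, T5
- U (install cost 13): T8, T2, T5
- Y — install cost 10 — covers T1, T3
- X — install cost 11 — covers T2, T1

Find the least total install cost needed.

This is a weighted set-cover instance.
The greedy cost-per-new-target heuristic would pick J, L, and Y for 19, but a cheaper cover exists.
Choose J and Y: together they cover T8, T2, T1, T3, T5 — every target.
Total install cost: 4 + 10 = 14.
No cover costs less than 14.

14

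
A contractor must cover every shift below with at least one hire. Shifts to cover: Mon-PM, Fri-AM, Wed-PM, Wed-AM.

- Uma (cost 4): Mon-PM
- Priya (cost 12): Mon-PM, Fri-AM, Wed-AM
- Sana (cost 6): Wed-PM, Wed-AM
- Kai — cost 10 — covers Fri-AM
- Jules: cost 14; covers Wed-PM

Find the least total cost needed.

18

The greedy cost-per-new-shift heuristic would pick Sana, Uma, and Kai for 20, but a cheaper cover exists.
Choose Priya and Sana: together they cover Mon-PM, Fri-AM, Wed-PM, Wed-AM — every shift.
Total cost: 12 + 6 = 18.
No cover costs less than 18.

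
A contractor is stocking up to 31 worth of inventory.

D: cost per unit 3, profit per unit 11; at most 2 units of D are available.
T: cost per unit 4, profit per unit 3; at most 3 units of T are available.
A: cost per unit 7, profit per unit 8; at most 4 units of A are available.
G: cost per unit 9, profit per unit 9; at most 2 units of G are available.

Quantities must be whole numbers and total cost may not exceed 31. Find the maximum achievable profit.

49

D has the best ratio (11/3); taking only D gives at most 2×11 = 22 (stopped by the supply cap of 2).
Mixing does better — 2×D, 1×T, and 3×A: cost 31 ≤ 31, profit 2·11 + 1·3 + 3·8 = 49.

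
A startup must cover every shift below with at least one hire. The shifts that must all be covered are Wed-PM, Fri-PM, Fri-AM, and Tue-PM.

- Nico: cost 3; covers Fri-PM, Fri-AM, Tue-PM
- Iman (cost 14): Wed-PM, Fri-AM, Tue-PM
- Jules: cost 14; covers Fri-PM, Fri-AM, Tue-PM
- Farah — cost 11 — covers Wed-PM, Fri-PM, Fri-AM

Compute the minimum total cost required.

Choose Nico and Farah: together they cover Wed-PM, Fri-PM, Fri-AM, Tue-PM — every shift.
Total cost: 3 + 11 = 14.

14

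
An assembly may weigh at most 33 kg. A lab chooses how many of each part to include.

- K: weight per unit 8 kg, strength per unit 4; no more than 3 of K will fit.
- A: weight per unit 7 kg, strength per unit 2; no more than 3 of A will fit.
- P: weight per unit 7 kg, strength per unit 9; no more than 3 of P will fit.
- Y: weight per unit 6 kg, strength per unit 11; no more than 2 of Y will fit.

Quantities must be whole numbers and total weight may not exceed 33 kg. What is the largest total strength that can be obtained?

1×A, 2×P, and 2×Y: weight 33 ≤ 33, strength 1·2 + 2·9 + 2·11 = 42.
3×P and 2×Y: weight 33 ≤ 33, strength 3·9 + 2·11 = 49.
Best is 49.

49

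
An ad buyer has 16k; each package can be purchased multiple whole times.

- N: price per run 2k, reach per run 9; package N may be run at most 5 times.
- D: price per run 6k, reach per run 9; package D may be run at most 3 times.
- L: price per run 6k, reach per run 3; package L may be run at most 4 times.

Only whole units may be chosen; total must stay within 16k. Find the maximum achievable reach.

54

Take 5×N and 1×D: price 16 ≤ 16, reach 5·9 + 1·9 = 54.
N has the best ratio (9/2) and is taken to its limit of 5; remaining capacity is filled optimally with the others.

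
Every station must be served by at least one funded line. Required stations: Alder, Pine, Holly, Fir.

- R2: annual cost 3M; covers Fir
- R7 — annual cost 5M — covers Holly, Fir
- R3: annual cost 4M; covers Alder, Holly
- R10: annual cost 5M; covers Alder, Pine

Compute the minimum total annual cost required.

The greedy cost-per-new-station heuristic would pick R3, R2, and R10 for 12, but a cheaper cover exists.
Choose R7 and R10: together they cover Alder, Pine, Holly, Fir — every station.
Total annual cost: 5 + 5 = 10.
No cover costs less than 10.

10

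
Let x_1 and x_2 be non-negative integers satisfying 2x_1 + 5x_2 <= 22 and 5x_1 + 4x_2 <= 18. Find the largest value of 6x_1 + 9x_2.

(x_1,x_2)=(0,4): 2·0+5·4=20≤22, 5·0+4·4=16≤18, objective 36.
(x_1,x_2)=(1,3): 2·1+5·3=17≤22, 5·1+4·3=17≤18, objective 33.
No feasible integer point exceeds 36.

36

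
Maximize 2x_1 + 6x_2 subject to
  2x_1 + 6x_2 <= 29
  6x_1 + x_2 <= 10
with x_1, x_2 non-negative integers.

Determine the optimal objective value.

26

(x_1,x_2)=(1,4): 2·1+6·4=26≤29, 6·1+1·4=10≤10, objective 26.
(x_1,x_2)=(0,4): 2·0+6·4=24≤29, 6·0+1·4=4≤10, objective 24.
(x_1,x_2)=(1,3): 2·1+6·3=20≤29, 6·1+1·3=9≤10, objective 20.
The best lattice point is (1,4), giving 26.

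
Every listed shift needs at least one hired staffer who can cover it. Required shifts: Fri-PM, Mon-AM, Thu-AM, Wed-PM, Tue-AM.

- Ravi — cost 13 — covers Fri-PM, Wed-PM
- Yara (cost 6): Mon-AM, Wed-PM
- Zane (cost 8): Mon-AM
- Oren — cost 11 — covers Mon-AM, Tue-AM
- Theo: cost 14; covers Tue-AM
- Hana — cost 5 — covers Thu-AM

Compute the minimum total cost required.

The greedy cost-per-new-shift heuristic would pick Yara, Hana, Oren, and Ravi for 35, but a cheaper cover exists.
Choose Ravi, Oren, and Hana: together they cover Fri-PM, Mon-AM, Thu-AM, Wed-PM, Tue-AM — every shift.
Total cost: 13 + 11 + 5 = 29.
No cover costs less than 29.

29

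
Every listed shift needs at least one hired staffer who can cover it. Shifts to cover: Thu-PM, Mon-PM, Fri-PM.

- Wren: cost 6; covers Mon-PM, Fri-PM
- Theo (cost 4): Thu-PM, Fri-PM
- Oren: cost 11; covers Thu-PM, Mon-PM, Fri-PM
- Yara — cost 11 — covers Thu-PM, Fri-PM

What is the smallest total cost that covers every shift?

Choose Wren and Theo: together they cover Thu-PM, Mon-PM, Fri-PM — every shift.
Total cost: 6 + 4 = 10.
No cover costs less than 10.

10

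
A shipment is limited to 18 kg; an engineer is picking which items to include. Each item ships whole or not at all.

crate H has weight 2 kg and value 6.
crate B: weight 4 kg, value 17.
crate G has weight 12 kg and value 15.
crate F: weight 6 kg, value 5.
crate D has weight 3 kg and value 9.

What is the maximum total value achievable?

Treat it as a binary knapsack problem.
Take crate H, crate B, and crate G: weight 2 + 4 + 12 = 18 ≤ 18, value 6 + 17 + 15 = 38.
No other feasible combination does better.

38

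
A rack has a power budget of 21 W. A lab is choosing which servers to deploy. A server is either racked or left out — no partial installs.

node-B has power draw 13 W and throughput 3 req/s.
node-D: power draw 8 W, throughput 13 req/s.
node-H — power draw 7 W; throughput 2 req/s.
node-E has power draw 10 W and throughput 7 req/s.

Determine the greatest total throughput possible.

20

Take node-D and node-E: power draw 8 + 10 = 18 ≤ 21, throughput 13 + 7 = 20.
No other feasible combination does better.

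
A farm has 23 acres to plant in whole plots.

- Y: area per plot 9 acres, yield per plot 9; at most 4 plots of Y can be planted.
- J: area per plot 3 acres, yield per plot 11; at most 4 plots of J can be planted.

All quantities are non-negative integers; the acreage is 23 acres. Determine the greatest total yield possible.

This is a bounded integer knapsack.
J has the best ratio (11/3); taking only J gives at most 4×11 = 44 (stopped by the supply cap of 4).
Mixing does better — 1×Y and 4×J: area 21 ≤ 23, yield 1·9 + 4·11 = 53.

53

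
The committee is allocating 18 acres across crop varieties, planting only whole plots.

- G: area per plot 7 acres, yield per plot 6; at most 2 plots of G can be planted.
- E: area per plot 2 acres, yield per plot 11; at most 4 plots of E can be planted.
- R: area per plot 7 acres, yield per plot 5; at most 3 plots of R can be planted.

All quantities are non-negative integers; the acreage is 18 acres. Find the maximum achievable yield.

50

4×E and 1×R: area 15 ≤ 18, yield 4·11 + 1·5 = 49.
1×G and 4×E: area 15 ≤ 18, yield 1·6 + 4·11 = 50.
Best is 50.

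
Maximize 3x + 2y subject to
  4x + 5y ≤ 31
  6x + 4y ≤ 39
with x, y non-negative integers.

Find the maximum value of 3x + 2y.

19

(x,y)=(5,2): 4·5+5·2=30≤31, 6·5+4·2=38≤39, objective 19.
(x,y)=(4,3): 4·4+5·3=31≤31, 6·4+4·3=36≤39, objective 18.
(x,y)=(6,0): 4·6+5·0=24≤31, 6·6+4·0=36≤39, objective 18.
Maximum is 19 at (x,y)=(5,2).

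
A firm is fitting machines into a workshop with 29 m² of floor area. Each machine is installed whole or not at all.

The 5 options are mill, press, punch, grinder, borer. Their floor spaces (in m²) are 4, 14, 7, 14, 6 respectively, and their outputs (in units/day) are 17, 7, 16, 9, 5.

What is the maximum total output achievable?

42

Take mill, punch, and grinder: floor space 4 + 7 + 14 = 25 ≤ 29, output 17 + 16 + 9 = 42.
No other feasible combination does better.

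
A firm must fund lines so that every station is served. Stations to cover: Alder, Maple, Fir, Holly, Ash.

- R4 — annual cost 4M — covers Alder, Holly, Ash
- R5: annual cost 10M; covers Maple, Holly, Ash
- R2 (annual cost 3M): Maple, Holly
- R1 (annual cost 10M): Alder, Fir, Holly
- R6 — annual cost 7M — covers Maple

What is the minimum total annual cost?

17

Choose R4, R2, and R1: together they cover Alder, Maple, Fir, Holly, Ash — every station.
Total annual cost: 4 + 3 + 10 = 17.
No cover costs less than 17.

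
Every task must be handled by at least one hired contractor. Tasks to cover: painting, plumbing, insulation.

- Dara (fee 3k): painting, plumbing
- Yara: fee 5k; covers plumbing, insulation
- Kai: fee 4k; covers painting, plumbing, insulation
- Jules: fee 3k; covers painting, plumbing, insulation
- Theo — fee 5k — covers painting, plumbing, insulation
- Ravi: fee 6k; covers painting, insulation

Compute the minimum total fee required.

3

This is a weighted set-cover instance.
Jules alone covers painting, plumbing, insulation — every task.
Total fee: 3.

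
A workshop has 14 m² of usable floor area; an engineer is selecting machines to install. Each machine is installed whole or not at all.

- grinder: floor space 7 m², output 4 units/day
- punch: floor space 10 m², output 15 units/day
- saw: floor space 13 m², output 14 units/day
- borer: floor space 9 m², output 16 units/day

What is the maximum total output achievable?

16

This is an integer program with binary decision variables.
Allowing fractional choices, the relaxed optimum would be about 23.5, but machines are indivisible.
borer: floor space 9 ≤ 14, output 16.
punch: floor space 10 ≤ 14, output 15.
saw: floor space 13 ≤ 14, output 14.
Best is borer with total output 16.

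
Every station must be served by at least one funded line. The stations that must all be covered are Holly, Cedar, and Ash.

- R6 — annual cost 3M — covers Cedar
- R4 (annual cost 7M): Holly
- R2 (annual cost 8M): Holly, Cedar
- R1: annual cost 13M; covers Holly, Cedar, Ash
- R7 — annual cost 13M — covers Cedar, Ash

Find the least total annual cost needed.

The greedy cost-per-new-station heuristic would pick R6 and R1 for 16, but a cheaper cover exists.
R1 alone covers Holly, Cedar, Ash — every station.
Total annual cost: 13.
No cover costs less than 13.

13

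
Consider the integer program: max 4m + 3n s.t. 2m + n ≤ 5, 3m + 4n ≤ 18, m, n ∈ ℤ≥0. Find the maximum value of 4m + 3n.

13

The continuous relaxation peaks at (0.4, 4.2) with value 14.20; rounding to a feasible lattice point costs some objective.
(m,n)=(1,3) is feasible, giving 13.
(m,n)=(0,4) is feasible, giving 12.
(m,n)=(1,2) is feasible, giving 10.
No feasible integer point exceeds 13.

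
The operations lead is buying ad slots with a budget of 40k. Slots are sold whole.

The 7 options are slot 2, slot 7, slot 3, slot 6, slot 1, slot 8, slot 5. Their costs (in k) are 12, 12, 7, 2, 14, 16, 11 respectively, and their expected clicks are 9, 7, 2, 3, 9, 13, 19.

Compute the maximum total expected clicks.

Take slot 2, slot 8, and slot 5: cost 12 + 16 + 11 = 39 ≤ 40, expected clicks 9 + 13 + 19 = 41.
No other feasible combination does better.

41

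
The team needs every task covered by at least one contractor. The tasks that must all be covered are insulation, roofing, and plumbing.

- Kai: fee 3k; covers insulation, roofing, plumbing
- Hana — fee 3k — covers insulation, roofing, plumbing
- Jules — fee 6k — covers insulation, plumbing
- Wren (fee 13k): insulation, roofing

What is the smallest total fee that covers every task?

3

This is an integer covering problem.
Kai alone covers insulation, roofing, plumbing — every task.
Total fee: 3.
No cover costs less than 3.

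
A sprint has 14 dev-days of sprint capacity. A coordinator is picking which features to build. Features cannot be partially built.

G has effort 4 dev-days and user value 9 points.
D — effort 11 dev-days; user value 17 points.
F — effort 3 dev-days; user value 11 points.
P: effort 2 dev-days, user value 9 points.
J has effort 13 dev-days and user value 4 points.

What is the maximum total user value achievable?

29

This is an integer program with binary decision variables.
Take G, F, and P: effort 4 + 3 + 2 = 9 ≤ 14, user value 9 + 11 + 9 = 29.
No other feasible combination does better.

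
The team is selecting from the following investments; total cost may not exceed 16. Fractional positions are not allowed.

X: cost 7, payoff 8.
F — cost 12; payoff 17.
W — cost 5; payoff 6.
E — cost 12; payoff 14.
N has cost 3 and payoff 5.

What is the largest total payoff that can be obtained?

22

Treat it as a binary knapsack problem.
F + N: cost 12 + 3 = 15 ≤ 16, payoff 17 + 5 = 22.
E + N: cost 12 + 3 = 15 ≤ 16, payoff 14 + 5 = 19.
X + W + N: cost 7 + 5 + 3 = 15 ≤ 16, payoff 8 + 6 + 5 = 19.
Best is F and N with total payoff 22.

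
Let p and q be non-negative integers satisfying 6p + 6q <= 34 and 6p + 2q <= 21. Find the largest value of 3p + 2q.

Relaxing integrality, the LP optimum is 13.75 at (p,q) = (2.42, 3.25), which is not an integer point.
(p,q)=(2,3) is feasible, giving 12.
(p,q)=(1,4) is feasible, giving 11.
(p,q)=(2,2) is feasible, giving 10.
No feasible integer point exceeds 12.

12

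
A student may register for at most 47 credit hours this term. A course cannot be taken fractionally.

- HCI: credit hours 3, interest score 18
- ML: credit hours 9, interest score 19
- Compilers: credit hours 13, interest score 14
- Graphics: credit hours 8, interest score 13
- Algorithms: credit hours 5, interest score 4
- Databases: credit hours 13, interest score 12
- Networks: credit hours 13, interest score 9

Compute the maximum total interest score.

76

HCI + ML + Compilers + Graphics + Networks: credit hours 3 + 9 + 13 + 8 + 13 = 46 ≤ 47, interest score 18 + 19 + 14 + 13 + 9 = 73.
HCI + ML + Compilers + Graphics + Databases: credit hours 3 + 9 + 13 + 8 + 13 = 46 ≤ 47, interest score 18 + 19 + 14 + 13 + 12 = 76.
Best is HCI, ML, Compilers, Graphics, and Databases with total interest score 76.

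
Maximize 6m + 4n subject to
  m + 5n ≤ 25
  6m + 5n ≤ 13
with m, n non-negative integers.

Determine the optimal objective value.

12

Relaxing integrality, the LP optimum is 13.00 at (m,n) = (2.17, 0), which is not an integer point.
(m,n)=(2,0): 1·2+5·0=2≤25, 6·2+5·0=12≤13, objective 12.
(m,n)=(1,1): 1·1+5·1=6≤25, 6·1+5·1=11≤13, objective 10.
The best lattice point is (2,0), giving 12.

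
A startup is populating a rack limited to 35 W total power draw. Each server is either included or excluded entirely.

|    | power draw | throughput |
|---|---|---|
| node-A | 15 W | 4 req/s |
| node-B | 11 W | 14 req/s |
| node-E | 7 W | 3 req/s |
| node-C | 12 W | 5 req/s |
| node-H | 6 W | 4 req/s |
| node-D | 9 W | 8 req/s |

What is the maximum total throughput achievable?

29

Allowing fractional choices, the relaxed optimum would be about 29.8, but servers are indivisible.
node-B + node-H + node-D: power draw 11 + 6 + 9 = 26 ≤ 35, throughput 14 + 4 + 8 = 26.
node-B + node-C + node-D: power draw 11 + 12 + 9 = 32 ≤ 35, throughput 14 + 5 + 8 = 27.
node-B + node-E + node-H + node-D: power draw 11 + 7 + 6 + 9 = 33 ≤ 35, throughput 14 + 3 + 4 + 8 = 29.
Best is node-B, node-E, node-H, and node-D with total throughput 29.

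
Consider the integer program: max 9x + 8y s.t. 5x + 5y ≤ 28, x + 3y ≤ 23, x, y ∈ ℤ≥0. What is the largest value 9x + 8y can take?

45

(x,y)=(5,0) is feasible, giving 45.
(x,y)=(4,1) is feasible, giving 44.
(x,y)=(4,0) is feasible, giving 36.
No feasible integer point exceeds 45.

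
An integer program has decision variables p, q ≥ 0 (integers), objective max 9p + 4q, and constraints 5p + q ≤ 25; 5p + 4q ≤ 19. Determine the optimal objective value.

31

Relaxing integrality, the LP optimum is 34.20 at (p,q) = (3.8, 0), which is not an integer point.
(p,q)=(3,1): 5·3+1·1=16≤25, 5·3+4·1=19≤19, objective 31.
(p,q)=(3,0): 5·3+1·0=15≤25, 5·3+4·0=15≤19, objective 27.
(p,q)=(2,2): 5·2+1·2=12≤25, 5·2+4·2=18≤19, objective 26.
No feasible integer point exceeds 31.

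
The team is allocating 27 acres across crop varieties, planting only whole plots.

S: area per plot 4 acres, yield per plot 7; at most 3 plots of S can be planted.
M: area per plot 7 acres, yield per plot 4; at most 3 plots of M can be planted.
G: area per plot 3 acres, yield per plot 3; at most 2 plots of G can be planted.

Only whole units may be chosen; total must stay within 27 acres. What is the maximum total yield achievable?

31

Take 3×S, 1×M, and 2×G: area 25 ≤ 27, yield 3·7 + 1·4 + 2·3 = 31.
S has the best ratio (7/4) and is taken to its limit of 3; remaining capacity is filled optimally with the others.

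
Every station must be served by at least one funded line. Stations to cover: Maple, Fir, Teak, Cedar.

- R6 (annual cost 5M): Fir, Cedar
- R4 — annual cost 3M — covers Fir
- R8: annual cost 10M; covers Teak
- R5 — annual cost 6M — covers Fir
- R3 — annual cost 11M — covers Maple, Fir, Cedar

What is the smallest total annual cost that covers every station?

21

The greedy cost-per-new-station heuristic would pick R6, R8, and R3 for 26, but a cheaper cover exists.
Choose R8 and R3: together they cover Maple, Fir, Teak, Cedar — every station.
Total annual cost: 10 + 11 = 21.
No cover costs less than 21.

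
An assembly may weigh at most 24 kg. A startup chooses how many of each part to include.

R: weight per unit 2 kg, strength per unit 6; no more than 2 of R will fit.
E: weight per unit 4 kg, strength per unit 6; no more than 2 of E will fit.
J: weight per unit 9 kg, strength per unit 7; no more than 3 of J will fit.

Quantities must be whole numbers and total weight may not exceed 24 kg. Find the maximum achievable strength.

31

Take 2×R, 2×E, and 1×J: weight 21 ≤ 24, strength 2·6 + 2·6 + 1·7 = 31.
R has the best ratio (6/2) and is taken to its limit of 2; remaining capacity is filled optimally with the others.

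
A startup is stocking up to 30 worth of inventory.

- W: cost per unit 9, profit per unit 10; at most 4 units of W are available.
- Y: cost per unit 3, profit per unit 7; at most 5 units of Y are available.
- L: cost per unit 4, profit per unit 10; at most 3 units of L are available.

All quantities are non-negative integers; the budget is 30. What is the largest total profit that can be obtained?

L has the best ratio (10/4); taking only L gives at most 3×10 = 30 (stopped by the supply cap of 3).
Mixing does better — 5×Y and 3×L: cost 27 ≤ 30, profit 5·7 + 3·10 = 65.

65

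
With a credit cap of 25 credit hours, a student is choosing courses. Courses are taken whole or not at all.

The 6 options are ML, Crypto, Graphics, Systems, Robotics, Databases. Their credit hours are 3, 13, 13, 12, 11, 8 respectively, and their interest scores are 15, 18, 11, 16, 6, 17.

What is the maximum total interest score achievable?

ML + Systems + Databases: credit hours 3 + 12 + 8 = 23 ≤ 25, interest score 15 + 16 + 17 = 48.
ML + Crypto + Databases: credit hours 3 + 13 + 8 = 24 ≤ 25, interest score 15 + 18 + 17 = 50.
Best is ML, Crypto, and Databases with total interest score 50.

50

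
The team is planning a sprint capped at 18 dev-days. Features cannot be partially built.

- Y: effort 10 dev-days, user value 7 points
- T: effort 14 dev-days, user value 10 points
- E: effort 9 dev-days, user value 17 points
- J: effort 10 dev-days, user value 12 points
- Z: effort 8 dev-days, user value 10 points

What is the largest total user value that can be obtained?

This is an integer program with binary decision variables.
J + Z: effort 10 + 8 = 18 ≤ 18, user value 12 + 10 = 22.
E + Z: effort 9 + 8 = 17 ≤ 18, user value 17 + 10 = 27.
Best is E and Z with total user value 27.

27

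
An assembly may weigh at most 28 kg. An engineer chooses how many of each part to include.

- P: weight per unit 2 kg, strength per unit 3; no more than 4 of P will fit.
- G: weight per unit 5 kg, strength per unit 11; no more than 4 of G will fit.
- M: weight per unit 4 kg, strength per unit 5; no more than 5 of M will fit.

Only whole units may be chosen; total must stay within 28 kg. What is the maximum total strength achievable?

56

This is a bounded integer knapsack.
Take 4×P and 4×G: weight 28 ≤ 28, strength 4·3 + 4·11 = 56.
G has the best ratio (11/5) and is taken to its limit of 4; remaining capacity is filled optimally with the others.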